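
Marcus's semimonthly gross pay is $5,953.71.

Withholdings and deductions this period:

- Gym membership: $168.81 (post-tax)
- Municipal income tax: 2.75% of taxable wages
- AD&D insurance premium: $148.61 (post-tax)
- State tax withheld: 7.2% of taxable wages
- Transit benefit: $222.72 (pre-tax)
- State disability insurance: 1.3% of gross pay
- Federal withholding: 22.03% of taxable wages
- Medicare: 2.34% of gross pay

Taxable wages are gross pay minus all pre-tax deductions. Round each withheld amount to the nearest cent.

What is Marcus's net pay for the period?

Transit benefit: $222.72
Taxable wages = $5,953.71 − $222.72 = $5,730.99
State tax withheld: $5,730.99 × 0.072 = $412.63
Municipal income tax: $5,730.99 × 0.0275 = $157.60
Federal withholding: $5,730.99 × 0.2203 = $1,262.54
State disability insurance: $5,953.71 × 0.013 = $77.40
Medicare: $5,953.71 × 0.0234 = $139.32
AD&D insurance premium: $148.61
Gym membership: $168.81
Total deductions = $222.72 + $412.63 + $157.60 + $1,262.54 + $77.40 + $139.32 + $148.61 + $168.81 = $2,589.63
Net pay = $5,953.71 − $2,589.63 = $3,364.08

$3,364.08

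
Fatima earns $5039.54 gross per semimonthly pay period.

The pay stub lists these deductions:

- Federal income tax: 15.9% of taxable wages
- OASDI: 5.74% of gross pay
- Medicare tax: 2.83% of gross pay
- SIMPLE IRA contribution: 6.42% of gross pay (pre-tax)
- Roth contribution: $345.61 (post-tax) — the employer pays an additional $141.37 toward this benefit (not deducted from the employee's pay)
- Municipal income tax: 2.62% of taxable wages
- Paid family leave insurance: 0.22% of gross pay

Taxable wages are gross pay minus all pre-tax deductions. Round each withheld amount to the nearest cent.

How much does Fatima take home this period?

SIMPLE IRA contribution: $5039.54 × 0.0642 = $323.54
Taxable wages = $5039.54 − $323.54 = $4716.00
Municipal income tax: $4716.00 × 0.0262 = $123.56
Federal income tax: $4716.00 × 0.159 = $749.84
Paid family leave insurance: $5039.54 × 0.0022 = $11.09
OASDI: $5039.54 × 0.0574 = $289.27
Medicare tax: $5039.54 × 0.0283 = $142.62
Roth contribution: $345.61
(Employer's $141.37 toward Roth contribution is not withheld from the employee.)
Total deductions = $323.54 + $123.56 + $749.84 + $11.09 + $289.27 + $142.62 + $345.61 = $1985.53
Net pay = $5039.54 − $1985.53 = $3054.01

$3054.01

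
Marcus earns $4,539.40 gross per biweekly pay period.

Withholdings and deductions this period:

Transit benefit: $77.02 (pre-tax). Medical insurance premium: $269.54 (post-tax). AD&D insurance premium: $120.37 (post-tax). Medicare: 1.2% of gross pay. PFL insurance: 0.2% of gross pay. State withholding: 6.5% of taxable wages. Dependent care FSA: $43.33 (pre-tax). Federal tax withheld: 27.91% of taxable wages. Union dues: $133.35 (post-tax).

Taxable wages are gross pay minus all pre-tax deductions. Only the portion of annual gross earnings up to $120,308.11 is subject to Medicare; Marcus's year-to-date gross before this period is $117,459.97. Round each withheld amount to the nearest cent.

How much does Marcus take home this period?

Dependent care FSA: $43.33
Transit benefit: $77.02
Pre-tax total = $43.33 + $77.02 = $120.35
Taxable wages = $4,539.40 − $120.35 = $4,419.05
State withholding: $4,419.05 × 0.065 = $287.24
Federal tax withheld: $4,419.05 × 0.2791 = $1,233.36
PFL insurance: $4,539.40 × 0.002 = $9.08
Medicare: only $120,308.11 − $117,459.97 = $2,848.14 of this check is subject → $2,848.14 × 0.012 = $34.18
Medical insurance premium: $269.54
Union dues: $133.35
AD&D insurance premium: $120.37
Total deductions = $43.33 + $77.02 + $287.24 + $1,233.36 + $9.08 + $34.18 + $269.54 + $133.35 + $120.37 = $2,207.47
Net pay = $4,539.40 − $2,207.47 = $2,331.93

$2,331.93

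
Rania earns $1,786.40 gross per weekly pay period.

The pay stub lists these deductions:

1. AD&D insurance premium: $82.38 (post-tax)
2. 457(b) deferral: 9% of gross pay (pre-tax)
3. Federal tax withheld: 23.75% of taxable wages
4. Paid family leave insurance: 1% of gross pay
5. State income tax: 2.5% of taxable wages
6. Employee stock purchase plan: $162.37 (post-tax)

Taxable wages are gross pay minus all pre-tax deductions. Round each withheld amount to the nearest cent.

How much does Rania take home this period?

$936.29

457(b) deferral: $1,786.40 × 0.09 = $160.78
Taxable wages = $1,786.40 − $160.78 = $1,625.62
Federal tax withheld: $1,625.62 × 0.2375 = $386.08
State income tax: $1,625.62 × 0.025 = $40.64
Paid family leave insurance: $1,786.40 × 0.01 = $17.86
AD&D insurance premium: $82.38
Employee stock purchase plan: $162.37
Total deductions = $160.78 + $386.08 + $40.64 + $17.86 + $82.38 + $162.37 = $850.11
Net pay = $1,786.40 − $850.11 = $936.29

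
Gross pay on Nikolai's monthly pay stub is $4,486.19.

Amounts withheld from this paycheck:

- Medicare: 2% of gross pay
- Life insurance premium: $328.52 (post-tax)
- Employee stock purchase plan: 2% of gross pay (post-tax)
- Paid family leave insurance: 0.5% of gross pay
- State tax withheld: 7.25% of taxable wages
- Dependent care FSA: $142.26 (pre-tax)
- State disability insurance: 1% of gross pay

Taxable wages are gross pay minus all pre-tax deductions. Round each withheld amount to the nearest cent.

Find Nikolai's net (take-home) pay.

$3,453.75

Dependent care FSA: $142.26
Taxable wages = $4,486.19 − $142.26 = $4,343.93
State tax withheld: $4,343.93 × 0.0725 = $314.93
Paid family leave insurance: $4,486.19 × 0.005 = $22.43
State disability insurance: $4,486.19 × 0.01 = $44.86
Medicare: $4,486.19 × 0.02 = $89.72
Employee stock purchase plan: $4,486.19 × 0.02 = $89.72
Life insurance premium: $328.52
Total deductions = $142.26 + $314.93 + $22.43 + $44.86 + $89.72 + $89.72 + $328.52 = $1,032.44
Net pay = $4,486.19 − $1,032.44 = $3,453.75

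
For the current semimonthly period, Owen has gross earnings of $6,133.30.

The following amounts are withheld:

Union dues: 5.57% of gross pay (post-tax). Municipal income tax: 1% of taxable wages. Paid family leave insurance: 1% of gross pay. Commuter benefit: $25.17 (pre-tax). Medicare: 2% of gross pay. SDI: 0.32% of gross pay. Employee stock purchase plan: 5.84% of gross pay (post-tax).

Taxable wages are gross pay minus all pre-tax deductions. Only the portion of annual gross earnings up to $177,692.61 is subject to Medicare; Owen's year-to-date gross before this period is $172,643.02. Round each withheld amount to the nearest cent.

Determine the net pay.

Commuter benefit: $25.17
Taxable wages = $6,133.30 − $25.17 = $6,108.13
Municipal income tax: $6,108.13 × 0.01 = $61.08
Medicare: only $177,692.61 − $172,643.02 = $5,049.59 of this check is subject → $5,049.59 × 0.02 = $100.99
SDI: $6,133.30 × 0.0032 = $19.63
Paid family leave insurance: $6,133.30 × 0.01 = $61.33
Employee stock purchase plan: $6,133.30 × 0.0584 = $358.18
Union dues: $6,133.30 × 0.0557 = $341.62
Total deductions = $25.17 + $61.08 + $100.99 + $19.63 + $61.33 + $358.18 + $341.62 = $968.00
Net pay = $6,133.30 − $968.00 = $5,165.30

$5,165.30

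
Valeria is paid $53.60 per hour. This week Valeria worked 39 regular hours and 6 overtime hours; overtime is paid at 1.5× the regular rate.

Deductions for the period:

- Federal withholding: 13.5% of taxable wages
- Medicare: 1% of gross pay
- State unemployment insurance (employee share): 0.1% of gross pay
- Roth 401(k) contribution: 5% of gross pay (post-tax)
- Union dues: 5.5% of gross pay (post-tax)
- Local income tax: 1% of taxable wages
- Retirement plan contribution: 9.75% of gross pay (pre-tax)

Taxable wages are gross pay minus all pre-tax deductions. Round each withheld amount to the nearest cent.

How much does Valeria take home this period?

Regular pay: 39 × $53.60 = $2,090.40
Overtime pay: 6 × $53.60 × 1.5 = $482.40
Gross pay = $2,090.40 + $482.40 = $2,572.80
Retirement plan contribution: $2,572.80 × 0.0975 = $250.85
Taxable wages = $2,572.80 − $250.85 = $2,321.95
Local income tax: $2,321.95 × 0.01 = $23.22
Federal withholding: $2,321.95 × 0.135 = $313.46
Medicare: $2,572.80 × 0.01 = $25.73
State unemployment insurance (employee share): $2,572.80 × 0.001 = $2.57
Roth 401(k) contribution: $2,572.80 × 0.05 = $128.64
Union dues: $2,572.80 × 0.055 = $141.50
Total deductions = $250.85 + $23.22 + $313.46 + $25.73 + $2.57 + $128.64 + $141.50 = $885.97
Net pay = $2,572.80 − $885.97 = $1,686.83

$1,686.83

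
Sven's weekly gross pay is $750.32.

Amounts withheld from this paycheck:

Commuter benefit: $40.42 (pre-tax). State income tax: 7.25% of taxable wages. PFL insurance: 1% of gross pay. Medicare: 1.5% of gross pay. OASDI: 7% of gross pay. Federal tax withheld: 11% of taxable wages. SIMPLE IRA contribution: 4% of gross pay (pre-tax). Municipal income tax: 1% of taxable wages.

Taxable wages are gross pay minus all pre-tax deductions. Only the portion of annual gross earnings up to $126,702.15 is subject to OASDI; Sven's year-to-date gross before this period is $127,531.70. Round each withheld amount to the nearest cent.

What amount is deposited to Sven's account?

SIMPLE IRA contribution: $750.32 × 0.04 = $30.01
Commuter benefit: $40.42
Pre-tax total = $30.01 + $40.42 = $70.43
Taxable wages = $750.32 − $70.43 = $679.89
Federal tax withheld: $679.89 × 0.11 = $74.79
State income tax: $679.89 × 0.0725 = $49.29
Municipal income tax: $679.89 × 0.01 = $6.80
Medicare: $750.32 × 0.015 = $11.25
PFL insurance: $750.32 × 0.01 = $7.50
OASDI: annual cap $126,702.15 already reached (YTD $127,531.70), so $0.00
Total deductions = $30.01 + $40.42 + $74.79 + $49.29 + $6.80 + $11.25 + $7.50 + $0.00 = $220.06
Net pay = $750.32 − $220.06 = $530.26

$530.26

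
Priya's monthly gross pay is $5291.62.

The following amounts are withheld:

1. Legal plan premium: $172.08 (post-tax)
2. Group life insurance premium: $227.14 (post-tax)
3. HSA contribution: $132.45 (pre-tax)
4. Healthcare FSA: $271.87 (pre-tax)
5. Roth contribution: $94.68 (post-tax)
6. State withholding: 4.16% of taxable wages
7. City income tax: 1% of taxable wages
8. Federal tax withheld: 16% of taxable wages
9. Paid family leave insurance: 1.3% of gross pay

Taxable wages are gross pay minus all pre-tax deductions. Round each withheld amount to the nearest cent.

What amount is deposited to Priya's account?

$3290.46

HSA contribution: $132.45
Healthcare FSA: $271.87
Pre-tax total = $132.45 + $271.87 = $404.32
Taxable wages = $5291.62 − $404.32 = $4887.30
State withholding: $4887.30 × 0.0416 = $203.31
Federal tax withheld: $4887.30 × 0.16 = $781.97
City income tax: $4887.30 × 0.01 = $48.87
Paid family leave insurance: $5291.62 × 0.013 = $68.79
Group life insurance premium: $227.14
Legal plan premium: $172.08
Roth contribution: $94.68
Total deductions = $132.45 + $271.87 + $203.31 + $781.97 + $48.87 + $68.79 + $227.14 + $172.08 + $94.68 = $2001.16
Net pay = $5291.62 − $2001.16 = $3290.46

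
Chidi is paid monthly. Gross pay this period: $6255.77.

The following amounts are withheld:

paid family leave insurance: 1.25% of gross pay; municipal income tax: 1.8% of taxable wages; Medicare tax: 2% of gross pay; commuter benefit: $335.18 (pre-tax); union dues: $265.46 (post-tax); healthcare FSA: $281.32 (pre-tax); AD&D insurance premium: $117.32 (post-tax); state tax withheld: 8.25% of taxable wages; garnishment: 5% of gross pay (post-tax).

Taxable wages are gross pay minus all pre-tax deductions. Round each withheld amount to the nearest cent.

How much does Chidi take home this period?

$4173.63

Commuter benefit: $335.18
Healthcare FSA: $281.32
Pre-tax total = $335.18 + $281.32 = $616.50
Taxable wages = $6255.77 − $616.50 = $5639.27
State tax withheld: $5639.27 × 0.0825 = $465.24
Municipal income tax: $5639.27 × 0.018 = $101.51
Paid family leave insurance: $6255.77 × 0.0125 = $78.20
Medicare tax: $6255.77 × 0.02 = $125.12
Garnishment: $6255.77 × 0.05 = $312.79
AD&D insurance premium: $117.32
Union dues: $265.46
Total deductions = $335.18 + $281.32 + $465.24 + $101.51 + $78.20 + $125.12 + $312.79 + $117.32 + $265.46 = $2082.14
Net pay = $6255.77 − $2082.14 = $4173.63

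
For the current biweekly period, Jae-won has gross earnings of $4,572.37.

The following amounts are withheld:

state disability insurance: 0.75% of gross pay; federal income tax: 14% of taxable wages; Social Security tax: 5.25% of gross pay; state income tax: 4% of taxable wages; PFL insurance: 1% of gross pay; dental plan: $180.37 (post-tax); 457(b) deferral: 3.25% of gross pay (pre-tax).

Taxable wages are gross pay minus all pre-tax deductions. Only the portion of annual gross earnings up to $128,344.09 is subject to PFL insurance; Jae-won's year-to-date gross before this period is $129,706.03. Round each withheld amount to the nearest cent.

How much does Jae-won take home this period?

457(b) deferral: $4,572.37 × 0.0325 = $148.60
Taxable wages = $4,572.37 − $148.60 = $4,423.77
Federal income tax: $4,423.77 × 0.14 = $619.33
State income tax: $4,423.77 × 0.04 = $176.95
Social Security tax: $4,572.37 × 0.0525 = $240.05
PFL insurance: annual cap $128,344.09 already reached (YTD $129,706.03), so $0.00
State disability insurance: $4,572.37 × 0.0075 = $34.29
Dental plan: $180.37
Total deductions = $148.60 + $619.33 + $176.95 + $240.05 + $0.00 + $34.29 + $180.37 = $1,399.59
Net pay = $4,572.37 − $1,399.59 = $3,172.78

$3,172.78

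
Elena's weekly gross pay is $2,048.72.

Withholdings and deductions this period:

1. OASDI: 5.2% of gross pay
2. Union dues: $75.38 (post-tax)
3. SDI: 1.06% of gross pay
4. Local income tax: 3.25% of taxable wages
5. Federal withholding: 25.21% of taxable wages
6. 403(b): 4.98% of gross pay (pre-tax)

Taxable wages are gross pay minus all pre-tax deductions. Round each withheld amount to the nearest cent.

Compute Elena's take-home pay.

403(b): $2,048.72 × 0.0498 = $102.03
Taxable wages = $2,048.72 − $102.03 = $1,946.69
Local income tax: $1,946.69 × 0.0325 = $63.27
Federal withholding: $1,946.69 × 0.2521 = $490.76
SDI: $2,048.72 × 0.0106 = $21.72
OASDI: $2,048.72 × 0.052 = $106.53
Union dues: $75.38
Total deductions = $102.03 + $63.27 + $490.76 + $21.72 + $106.53 + $75.38 = $859.69
Net pay = $2,048.72 − $859.69 = $1,189.03

$1,189.03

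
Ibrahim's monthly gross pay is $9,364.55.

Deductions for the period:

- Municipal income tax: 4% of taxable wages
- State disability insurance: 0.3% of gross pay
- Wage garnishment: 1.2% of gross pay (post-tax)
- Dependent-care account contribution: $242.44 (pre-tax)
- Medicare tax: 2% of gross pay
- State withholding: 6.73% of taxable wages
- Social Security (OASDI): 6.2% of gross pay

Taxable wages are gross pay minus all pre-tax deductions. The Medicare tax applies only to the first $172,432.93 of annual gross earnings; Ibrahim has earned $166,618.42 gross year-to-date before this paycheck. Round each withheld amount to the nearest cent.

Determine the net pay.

Dependent-care account contribution: $242.44
Taxable wages = $9,364.55 − $242.44 = $9,122.11
Municipal income tax: $9,122.11 × 0.04 = $364.88
State withholding: $9,122.11 × 0.0673 = $613.92
Social Security (OASDI): $9,364.55 × 0.062 = $580.60
State disability insurance: $9,364.55 × 0.003 = $28.09
Medicare tax: only $172,432.93 − $166,618.42 = $5,814.51 of this check is subject → $5,814.51 × 0.02 = $116.29
Wage garnishment: $9,364.55 × 0.012 = $112.37
Total deductions = $242.44 + $364.88 + $613.92 + $580.60 + $28.09 + $116.29 + $112.37 = $2,058.59
Net pay = $9,364.55 − $2,058.59 = $7,305.96

$7,305.96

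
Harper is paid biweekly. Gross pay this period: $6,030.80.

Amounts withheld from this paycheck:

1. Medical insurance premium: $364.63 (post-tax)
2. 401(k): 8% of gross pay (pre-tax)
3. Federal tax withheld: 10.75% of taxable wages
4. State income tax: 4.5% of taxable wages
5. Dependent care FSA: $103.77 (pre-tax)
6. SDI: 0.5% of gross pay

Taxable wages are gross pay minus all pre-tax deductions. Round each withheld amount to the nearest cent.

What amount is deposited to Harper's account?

Dependent care FSA: $103.77
401(k): $6,030.80 × 0.08 = $482.46
Pre-tax total = $103.77 + $482.46 = $586.23
Taxable wages = $6,030.80 − $586.23 = $5,444.57
State income tax: $5,444.57 × 0.045 = $245.01
Federal tax withheld: $5,444.57 × 0.1075 = $585.29
SDI: $6,030.80 × 0.005 = $30.15
Medical insurance premium: $364.63
Total deductions = $103.77 + $482.46 + $245.01 + $585.29 + $30.15 + $364.63 = $1,811.31
Net pay = $6,030.80 − $1,811.31 = $4,219.49

$4,219.49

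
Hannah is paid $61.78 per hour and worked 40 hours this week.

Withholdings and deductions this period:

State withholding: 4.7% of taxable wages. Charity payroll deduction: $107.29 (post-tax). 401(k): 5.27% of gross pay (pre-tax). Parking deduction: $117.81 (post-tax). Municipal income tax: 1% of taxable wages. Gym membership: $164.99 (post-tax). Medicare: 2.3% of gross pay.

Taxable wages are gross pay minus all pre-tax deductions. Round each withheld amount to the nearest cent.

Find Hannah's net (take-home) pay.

$1,760.60

Gross pay: 40 × $61.78 = $2,471.20
401(k): $2,471.20 × 0.0527 = $130.23
Taxable wages = $2,471.20 − $130.23 = $2,340.97
State withholding: $2,340.97 × 0.047 = $110.03
Municipal income tax: $2,340.97 × 0.01 = $23.41
Medicare: $2,471.20 × 0.023 = $56.84
Gym membership: $164.99
Charity payroll deduction: $107.29
Parking deduction: $117.81
Total deductions = $130.23 + $110.03 + $23.41 + $56.84 + $164.99 + $107.29 + $117.81 = $710.60
Net pay = $2,471.20 − $710.60 = $1,760.60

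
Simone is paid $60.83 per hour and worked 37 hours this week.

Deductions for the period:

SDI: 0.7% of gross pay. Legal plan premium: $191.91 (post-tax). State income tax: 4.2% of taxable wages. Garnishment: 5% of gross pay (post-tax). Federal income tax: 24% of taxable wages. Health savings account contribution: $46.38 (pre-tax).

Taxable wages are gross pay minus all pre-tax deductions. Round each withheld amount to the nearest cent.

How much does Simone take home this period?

$1262.51

Gross pay: 37 × $60.83 = $2250.71
Health savings account contribution: $46.38
Taxable wages = $2250.71 − $46.38 = $2204.33
State income tax: $2204.33 × 0.042 = $92.58
Federal income tax: $2204.33 × 0.24 = $529.04
SDI: $2250.71 × 0.007 = $15.75
Legal plan premium: $191.91
Garnishment: $2250.71 × 0.05 = $112.54
Total deductions = $46.38 + $92.58 + $529.04 + $15.75 + $191.91 + $112.54 = $988.20
Net pay = $2250.71 − $988.20 = $1262.51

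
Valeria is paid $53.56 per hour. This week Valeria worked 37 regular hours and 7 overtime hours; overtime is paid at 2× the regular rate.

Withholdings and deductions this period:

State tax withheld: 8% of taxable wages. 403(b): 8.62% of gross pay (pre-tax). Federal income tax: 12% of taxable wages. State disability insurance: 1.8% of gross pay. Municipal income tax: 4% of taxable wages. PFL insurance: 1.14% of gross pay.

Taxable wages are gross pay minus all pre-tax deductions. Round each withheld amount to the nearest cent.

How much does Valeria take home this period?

$1,816.73

Regular pay: 37 × $53.56 = $1,981.72
Overtime pay: 7 × $53.56 × 2 = $749.84
Gross pay = $1,981.72 + $749.84 = $2,731.56
403(b): $2,731.56 × 0.0862 = $235.46
Taxable wages = $2,731.56 − $235.46 = $2,496.10
State tax withheld: $2,496.10 × 0.08 = $199.69
Federal income tax: $2,496.10 × 0.12 = $299.53
Municipal income tax: $2,496.10 × 0.04 = $99.84
PFL insurance: $2,731.56 × 0.0114 = $31.14
State disability insurance: $2,731.56 × 0.018 = $49.17
Total deductions = $235.46 + $199.69 + $299.53 + $99.84 + $31.14 + $49.17 = $914.83
Net pay = $2,731.56 − $914.83 = $1,816.73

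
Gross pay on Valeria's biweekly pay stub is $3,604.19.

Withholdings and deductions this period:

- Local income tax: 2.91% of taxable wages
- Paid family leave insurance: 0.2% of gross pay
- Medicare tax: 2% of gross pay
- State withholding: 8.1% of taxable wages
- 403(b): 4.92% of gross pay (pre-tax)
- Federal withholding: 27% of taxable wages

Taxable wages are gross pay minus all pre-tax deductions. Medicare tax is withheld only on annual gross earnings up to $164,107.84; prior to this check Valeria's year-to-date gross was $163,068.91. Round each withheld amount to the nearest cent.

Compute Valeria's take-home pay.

$2,096.32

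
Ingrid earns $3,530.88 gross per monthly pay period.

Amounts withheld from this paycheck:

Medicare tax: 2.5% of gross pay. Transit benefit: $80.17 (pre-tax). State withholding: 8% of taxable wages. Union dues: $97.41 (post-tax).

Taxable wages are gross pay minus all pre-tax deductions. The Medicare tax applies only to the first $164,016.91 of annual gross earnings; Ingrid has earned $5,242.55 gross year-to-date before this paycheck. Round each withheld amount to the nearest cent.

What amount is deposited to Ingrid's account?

Transit benefit: $80.17
Taxable wages = $3,530.88 − $80.17 = $3,450.71
State withholding: $3,450.71 × 0.08 = $276.06
Medicare tax: cap not yet reached, full $3,530.88 is subject → $3,530.88 × 0.025 = $88.27
Union dues: $97.41
Total deductions = $80.17 + $276.06 + $88.27 + $97.41 = $541.91
Net pay = $3,530.88 − $541.91 = $2,988.97

$2,988.97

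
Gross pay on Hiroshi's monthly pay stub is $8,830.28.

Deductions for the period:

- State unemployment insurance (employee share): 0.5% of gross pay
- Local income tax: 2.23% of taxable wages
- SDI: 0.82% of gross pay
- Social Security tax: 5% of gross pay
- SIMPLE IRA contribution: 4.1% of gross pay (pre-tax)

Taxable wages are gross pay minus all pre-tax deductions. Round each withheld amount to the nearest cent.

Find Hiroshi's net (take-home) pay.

SIMPLE IRA contribution: $8,830.28 × 0.041 = $362.04
Taxable wages = $8,830.28 − $362.04 = $8,468.24
Local income tax: $8,468.24 × 0.0223 = $188.84
State unemployment insurance (employee share): $8,830.28 × 0.005 = $44.15
Social Security tax: $8,830.28 × 0.05 = $441.51
SDI: $8,830.28 × 0.0082 = $72.41
Total deductions = $362.04 + $188.84 + $44.15 + $441.51 + $72.41 = $1,108.95
Net pay = $8,830.28 − $1,108.95 = $7,721.33

$7,721.33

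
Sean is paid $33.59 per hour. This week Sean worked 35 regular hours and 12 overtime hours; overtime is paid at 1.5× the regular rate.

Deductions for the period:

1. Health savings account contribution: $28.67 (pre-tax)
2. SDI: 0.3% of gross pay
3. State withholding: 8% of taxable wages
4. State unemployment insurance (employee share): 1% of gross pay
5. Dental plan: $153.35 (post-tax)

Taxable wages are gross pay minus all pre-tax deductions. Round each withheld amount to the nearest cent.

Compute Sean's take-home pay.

$1,434.98

Regular pay: 35 × $33.59 = $1,175.65
Overtime pay: 12 × $33.59 × 1.5 = $604.62
Gross pay = $1,175.65 + $604.62 = $1,780.27
Health savings account contribution: $28.67
Taxable wages = $1,780.27 − $28.67 = $1,751.60
State withholding: $1,751.60 × 0.08 = $140.13
SDI: $1,780.27 × 0.003 = $5.34
State unemployment insurance (employee share): $1,780.27 × 0.01 = $17.80
Dental plan: $153.35
Total deductions = $28.67 + $140.13 + $5.34 + $17.80 + $153.35 = $345.29
Net pay = $1,780.27 − $345.29 = $1,434.98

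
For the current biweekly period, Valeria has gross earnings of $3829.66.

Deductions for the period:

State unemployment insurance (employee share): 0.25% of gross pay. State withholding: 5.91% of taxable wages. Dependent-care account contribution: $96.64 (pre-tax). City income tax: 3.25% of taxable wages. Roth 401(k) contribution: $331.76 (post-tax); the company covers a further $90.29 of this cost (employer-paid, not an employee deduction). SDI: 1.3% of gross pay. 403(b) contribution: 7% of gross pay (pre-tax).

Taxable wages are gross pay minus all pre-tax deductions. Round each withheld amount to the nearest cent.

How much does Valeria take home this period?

$2756.43

403(b) contribution: $3829.66 × 0.07 = $268.08
Dependent-care account contribution: $96.64
Pre-tax total = $268.08 + $96.64 = $364.72
Taxable wages = $3829.66 − $364.72 = $3464.94
City income tax: $3464.94 × 0.0325 = $112.61
State withholding: $3464.94 × 0.0591 = $204.78
SDI: $3829.66 × 0.013 = $49.79
State unemployment insurance (employee share): $3829.66 × 0.0025 = $9.57
Roth 401(k) contribution: $331.76
(Employer's $90.29 toward Roth 401(k) contribution is not withheld from the employee.)
Total deductions = $268.08 + $96.64 + $112.61 + $204.78 + $49.79 + $9.57 + $331.76 = $1073.23
Net pay = $3829.66 − $1073.23 = $2756.43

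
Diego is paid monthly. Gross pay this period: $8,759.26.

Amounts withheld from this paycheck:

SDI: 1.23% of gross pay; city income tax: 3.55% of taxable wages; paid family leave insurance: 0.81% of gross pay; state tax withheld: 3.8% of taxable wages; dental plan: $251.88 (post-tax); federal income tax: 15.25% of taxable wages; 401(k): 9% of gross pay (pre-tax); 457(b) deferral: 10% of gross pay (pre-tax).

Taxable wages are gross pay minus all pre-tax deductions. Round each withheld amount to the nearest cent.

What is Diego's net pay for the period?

$5,060.96

401(k): $8,759.26 × 0.09 = $788.33
457(b) deferral: $8,759.26 × 0.1 = $875.93
Pre-tax total = $788.33 + $875.93 = $1,664.26
Taxable wages = $8,759.26 − $1,664.26 = $7,095.00
City income tax: $7,095.00 × 0.0355 = $251.87
Federal income tax: $7,095.00 × 0.1525 = $1,081.99
State tax withheld: $7,095.00 × 0.038 = $269.61
SDI: $8,759.26 × 0.0123 = $107.74
Paid family leave insurance: $8,759.26 × 0.0081 = $70.95
Dental plan: $251.88
Total deductions = $788.33 + $875.93 + $251.87 + $1,081.99 + $269.61 + $107.74 + $70.95 + $251.88 = $3,698.30
Net pay = $8,759.26 − $3,698.30 = $5,060.96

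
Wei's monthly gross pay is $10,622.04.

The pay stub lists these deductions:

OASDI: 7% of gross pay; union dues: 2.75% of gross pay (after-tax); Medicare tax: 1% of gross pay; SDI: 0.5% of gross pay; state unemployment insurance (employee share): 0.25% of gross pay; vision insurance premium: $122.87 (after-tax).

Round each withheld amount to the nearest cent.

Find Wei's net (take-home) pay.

$9,277.63

Medicare tax: $10,622.04 × 0.01 = $106.22
OASDI: $10,622.04 × 0.07 = $743.54
SDI: $10,622.04 × 0.005 = $53.11
State unemployment insurance (employee share): $10,622.04 × 0.0025 = $26.56
Union dues: $10,622.04 × 0.0275 = $292.11
Vision insurance premium: $122.87
Total deductions = $106.22 + $743.54 + $53.11 + $26.56 + $292.11 + $122.87 = $1,344.41
Net pay = $10,622.04 − $1,344.41 = $9,277.63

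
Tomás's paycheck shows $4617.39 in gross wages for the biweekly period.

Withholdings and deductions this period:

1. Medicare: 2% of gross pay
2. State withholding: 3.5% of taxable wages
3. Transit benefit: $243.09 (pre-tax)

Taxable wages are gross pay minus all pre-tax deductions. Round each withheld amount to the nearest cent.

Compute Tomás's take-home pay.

$4128.85

Transit benefit: $243.09
Taxable wages = $4617.39 − $243.09 = $4374.30
State withholding: $4374.30 × 0.035 = $153.10
Medicare: $4617.39 × 0.02 = $92.35
Total deductions = $243.09 + $153.10 + $92.35 = $488.54
Net pay = $4617.39 − $488.54 = $4128.85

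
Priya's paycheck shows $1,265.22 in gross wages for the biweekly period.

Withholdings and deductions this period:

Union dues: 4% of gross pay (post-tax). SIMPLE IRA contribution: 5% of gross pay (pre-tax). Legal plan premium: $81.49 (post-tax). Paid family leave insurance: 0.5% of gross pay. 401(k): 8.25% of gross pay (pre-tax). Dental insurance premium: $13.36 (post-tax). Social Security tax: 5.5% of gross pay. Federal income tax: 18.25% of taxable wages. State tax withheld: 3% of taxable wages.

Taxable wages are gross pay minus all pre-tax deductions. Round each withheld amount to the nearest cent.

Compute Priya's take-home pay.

SIMPLE IRA contribution: $1,265.22 × 0.05 = $63.26
401(k): $1,265.22 × 0.0825 = $104.38
Pre-tax total = $63.26 + $104.38 = $167.64
Taxable wages = $1,265.22 − $167.64 = $1,097.58
Federal income tax: $1,097.58 × 0.1825 = $200.31
State tax withheld: $1,097.58 × 0.03 = $32.93
Social Security tax: $1,265.22 × 0.055 = $69.59
Paid family leave insurance: $1,265.22 × 0.005 = $6.33
Dental insurance premium: $13.36
Union dues: $1,265.22 × 0.04 = $50.61
Legal plan premium: $81.49
Total deductions = $63.26 + $104.38 + $200.31 + $32.93 + $69.59 + $6.33 + $13.36 + $50.61 + $81.49 = $622.26
Net pay = $1,265.22 − $622.26 = $642.96

$642.96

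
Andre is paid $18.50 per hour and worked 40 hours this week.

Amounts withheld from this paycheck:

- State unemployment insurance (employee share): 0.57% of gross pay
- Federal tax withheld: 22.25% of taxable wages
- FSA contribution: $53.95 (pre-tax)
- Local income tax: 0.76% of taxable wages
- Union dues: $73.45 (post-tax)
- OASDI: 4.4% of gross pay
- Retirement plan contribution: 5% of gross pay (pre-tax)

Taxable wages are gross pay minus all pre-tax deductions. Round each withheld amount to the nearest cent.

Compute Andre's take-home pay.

Gross pay: 40 × $18.50 = $740.00
Retirement plan contribution: $740.00 × 0.05 = $37.00
FSA contribution: $53.95
Pre-tax total = $37.00 + $53.95 = $90.95
Taxable wages = $740.00 − $90.95 = $649.05
Local income tax: $649.05 × 0.0076 = $4.93
Federal tax withheld: $649.05 × 0.2225 = $144.41
State unemployment insurance (employee share): $740.00 × 0.0057 = $4.22
OASDI: $740.00 × 0.044 = $32.56
Union dues: $73.45
Total deductions = $37.00 + $53.95 + $4.93 + $144.41 + $4.22 + $32.56 + $73.45 = $350.52
Net pay = $740.00 − $350.52 = $389.48

$389.48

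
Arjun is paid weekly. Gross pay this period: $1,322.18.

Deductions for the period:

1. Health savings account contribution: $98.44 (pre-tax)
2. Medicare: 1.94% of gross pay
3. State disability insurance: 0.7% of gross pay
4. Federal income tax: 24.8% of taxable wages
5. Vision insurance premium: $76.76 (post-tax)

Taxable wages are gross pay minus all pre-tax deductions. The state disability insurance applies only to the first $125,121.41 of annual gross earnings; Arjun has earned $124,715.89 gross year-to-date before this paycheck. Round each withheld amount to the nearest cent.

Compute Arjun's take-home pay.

Health savings account contribution: $98.44
Taxable wages = $1,322.18 − $98.44 = $1,223.74
Federal income tax: $1,223.74 × 0.248 = $303.49
State disability insurance: only $125,121.41 − $124,715.89 = $405.52 of this check is subject → $405.52 × 0.007 = $2.84
Medicare: $1,322.18 × 0.0194 = $25.65
Vision insurance premium: $76.76
Total deductions = $98.44 + $303.49 + $2.84 + $25.65 + $76.76 = $507.18
Net pay = $1,322.18 − $507.18 = $815.00

$815.00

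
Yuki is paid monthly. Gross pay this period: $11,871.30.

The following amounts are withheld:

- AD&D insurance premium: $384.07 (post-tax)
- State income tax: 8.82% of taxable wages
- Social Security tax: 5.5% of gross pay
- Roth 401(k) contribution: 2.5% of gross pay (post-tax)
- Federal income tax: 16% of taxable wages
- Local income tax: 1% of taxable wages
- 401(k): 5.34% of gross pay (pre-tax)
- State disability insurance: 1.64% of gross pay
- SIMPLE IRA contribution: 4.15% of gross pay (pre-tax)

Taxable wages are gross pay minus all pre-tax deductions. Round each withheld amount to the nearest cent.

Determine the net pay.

SIMPLE IRA contribution: $11,871.30 × 0.0415 = $492.66
401(k): $11,871.30 × 0.0534 = $633.93
Pre-tax total = $492.66 + $633.93 = $1,126.59
Taxable wages = $11,871.30 − $1,126.59 = $10,744.71
State income tax: $10,744.71 × 0.0882 = $947.68
Local income tax: $10,744.71 × 0.01 = $107.45
Federal income tax: $10,744.71 × 0.16 = $1,719.15
State disability insurance: $11,871.30 × 0.0164 = $194.69
Social Security tax: $11,871.30 × 0.055 = $652.92
Roth 401(k) contribution: $11,871.30 × 0.025 = $296.78
AD&D insurance premium: $384.07
Total deductions = $492.66 + $633.93 + $947.68 + $107.45 + $1,719.15 + $194.69 + $652.92 + $296.78 + $384.07 = $5,429.33
Net pay = $11,871.30 − $5,429.33 = $6,441.97

$6,441.97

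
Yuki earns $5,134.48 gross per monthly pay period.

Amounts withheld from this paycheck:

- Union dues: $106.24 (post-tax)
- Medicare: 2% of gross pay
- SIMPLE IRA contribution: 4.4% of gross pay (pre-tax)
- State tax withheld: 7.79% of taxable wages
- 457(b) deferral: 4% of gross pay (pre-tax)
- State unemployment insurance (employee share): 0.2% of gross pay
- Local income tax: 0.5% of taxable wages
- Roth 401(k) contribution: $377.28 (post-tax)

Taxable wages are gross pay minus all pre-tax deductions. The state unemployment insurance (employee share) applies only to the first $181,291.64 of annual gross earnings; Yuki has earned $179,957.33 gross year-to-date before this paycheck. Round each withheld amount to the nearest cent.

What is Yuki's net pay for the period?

SIMPLE IRA contribution: $5,134.48 × 0.044 = $225.92
457(b) deferral: $5,134.48 × 0.04 = $205.38
Pre-tax total = $225.92 + $205.38 = $431.30
Taxable wages = $5,134.48 − $431.30 = $4,703.18
Local income tax: $4,703.18 × 0.005 = $23.52
State tax withheld: $4,703.18 × 0.0779 = $366.38
Medicare: $5,134.48 × 0.02 = $102.69
State unemployment insurance (employee share): only $181,291.64 − $179,957.33 = $1,334.31 of this check is subject → $1,334.31 × 0.002 = $2.67
Roth 401(k) contribution: $377.28
Union dues: $106.24
Total deductions = $225.92 + $205.38 + $23.52 + $366.38 + $102.69 + $2.67 + $377.28 + $106.24 = $1,410.08
Net pay = $5,134.48 − $1,410.08 = $3,724.40

$3,724.40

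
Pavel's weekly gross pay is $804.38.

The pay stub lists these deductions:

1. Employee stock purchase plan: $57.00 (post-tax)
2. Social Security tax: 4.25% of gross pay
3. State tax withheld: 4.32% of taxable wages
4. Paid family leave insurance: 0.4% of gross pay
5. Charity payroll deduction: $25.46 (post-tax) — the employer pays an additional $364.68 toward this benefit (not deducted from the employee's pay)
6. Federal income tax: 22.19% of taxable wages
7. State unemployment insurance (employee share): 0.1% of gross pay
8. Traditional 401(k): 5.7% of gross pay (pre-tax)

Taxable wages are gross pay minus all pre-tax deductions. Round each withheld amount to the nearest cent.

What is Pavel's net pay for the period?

$436.77

Traditional 401(k): $804.38 × 0.057 = $45.85
Taxable wages = $804.38 − $45.85 = $758.53
Federal income tax: $758.53 × 0.2219 = $168.32
State tax withheld: $758.53 × 0.0432 = $32.77
Paid family leave insurance: $804.38 × 0.004 = $3.22
State unemployment insurance (employee share): $804.38 × 0.001 = $0.80
Social Security tax: $804.38 × 0.0425 = $34.19
Employee stock purchase plan: $57.00
Charity payroll deduction: $25.46
(Employer's $364.68 toward charity payroll deduction is not withheld from the employee.)
Total deductions = $45.85 + $168.32 + $32.77 + $3.22 + $0.80 + $34.19 + $57.00 + $25.46 = $367.61
Net pay = $804.38 − $367.61 = $436.77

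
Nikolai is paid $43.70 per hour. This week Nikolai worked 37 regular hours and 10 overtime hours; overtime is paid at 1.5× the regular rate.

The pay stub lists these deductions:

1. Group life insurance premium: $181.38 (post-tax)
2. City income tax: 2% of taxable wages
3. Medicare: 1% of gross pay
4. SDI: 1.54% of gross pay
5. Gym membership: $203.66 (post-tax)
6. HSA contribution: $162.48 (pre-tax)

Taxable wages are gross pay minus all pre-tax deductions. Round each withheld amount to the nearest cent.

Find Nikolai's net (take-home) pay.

Regular pay: 37 × $43.70 = $1,616.90
Overtime pay: 10 × $43.70 × 1.5 = $655.50
Gross pay = $1,616.90 + $655.50 = $2,272.40
HSA contribution: $162.48
Taxable wages = $2,272.40 − $162.48 = $2,109.92
City income tax: $2,109.92 × 0.02 = $42.20
SDI: $2,272.40 × 0.0154 = $34.99
Medicare: $2,272.40 × 0.01 = $22.72
Gym membership: $203.66
Group life insurance premium: $181.38
Total deductions = $162.48 + $42.20 + $34.99 + $22.72 + $203.66 + $181.38 = $647.43
Net pay = $2,272.40 − $647.43 = $1,624.97

$1,624.97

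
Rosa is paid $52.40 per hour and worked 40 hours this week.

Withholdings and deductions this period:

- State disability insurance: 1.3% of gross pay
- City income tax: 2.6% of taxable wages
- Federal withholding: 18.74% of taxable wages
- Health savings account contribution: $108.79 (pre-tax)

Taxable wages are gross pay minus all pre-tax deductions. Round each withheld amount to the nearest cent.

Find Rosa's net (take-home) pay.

Gross pay: 40 × $52.40 = $2096.00
Health savings account contribution: $108.79
Taxable wages = $2096.00 − $108.79 = $1987.21
Federal withholding: $1987.21 × 0.1874 = $372.40
City income tax: $1987.21 × 0.026 = $51.67
State disability insurance: $2096.00 × 0.013 = $27.25
Total deductions = $108.79 + $372.40 + $51.67 + $27.25 = $560.11
Net pay = $2096.00 − $560.11 = $1535.89

$1535.89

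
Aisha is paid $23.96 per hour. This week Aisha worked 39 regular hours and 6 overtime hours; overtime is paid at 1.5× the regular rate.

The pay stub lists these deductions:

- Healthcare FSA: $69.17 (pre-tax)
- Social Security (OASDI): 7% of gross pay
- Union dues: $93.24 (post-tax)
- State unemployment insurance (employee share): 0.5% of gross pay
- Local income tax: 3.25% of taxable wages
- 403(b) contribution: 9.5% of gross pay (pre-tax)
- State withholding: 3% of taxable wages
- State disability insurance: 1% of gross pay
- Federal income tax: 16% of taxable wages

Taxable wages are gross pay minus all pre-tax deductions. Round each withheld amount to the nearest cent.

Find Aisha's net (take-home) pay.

Regular pay: 39 × $23.96 = $934.44
Overtime pay: 6 × $23.96 × 1.5 = $215.64
Gross pay = $934.44 + $215.64 = $1,150.08
Healthcare FSA: $69.17
403(b) contribution: $1,150.08 × 0.095 = $109.26
Pre-tax total = $69.17 + $109.26 = $178.43
Taxable wages = $1,150.08 − $178.43 = $971.65
State withholding: $971.65 × 0.03 = $29.15
Local income tax: $971.65 × 0.0325 = $31.58
Federal income tax: $971.65 × 0.16 = $155.46
State unemployment insurance (employee share): $1,150.08 × 0.005 = $5.75
Social Security (OASDI): $1,150.08 × 0.07 = $80.51
State disability insurance: $1,150.08 × 0.01 = $11.50
Union dues: $93.24
Total deductions = $69.17 + $109.26 + $29.15 + $31.58 + $155.46 + $5.75 + $80.51 + $11.50 + $93.24 = $585.62
Net pay = $1,150.08 − $585.62 = $564.46

$564.46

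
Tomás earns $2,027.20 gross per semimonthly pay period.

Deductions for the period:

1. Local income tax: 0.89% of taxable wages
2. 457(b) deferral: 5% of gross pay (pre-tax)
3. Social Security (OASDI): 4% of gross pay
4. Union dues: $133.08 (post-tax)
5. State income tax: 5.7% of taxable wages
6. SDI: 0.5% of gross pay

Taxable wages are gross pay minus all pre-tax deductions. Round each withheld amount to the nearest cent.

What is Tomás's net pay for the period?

$1,574.62

457(b) deferral: $2,027.20 × 0.05 = $101.36
Taxable wages = $2,027.20 − $101.36 = $1,925.84
Local income tax: $1,925.84 × 0.0089 = $17.14
State income tax: $1,925.84 × 0.057 = $109.77
SDI: $2,027.20 × 0.005 = $10.14
Social Security (OASDI): $2,027.20 × 0.04 = $81.09
Union dues: $133.08
Total deductions = $101.36 + $17.14 + $109.77 + $10.14 + $81.09 + $133.08 = $452.58
Net pay = $2,027.20 − $452.58 = $1,574.62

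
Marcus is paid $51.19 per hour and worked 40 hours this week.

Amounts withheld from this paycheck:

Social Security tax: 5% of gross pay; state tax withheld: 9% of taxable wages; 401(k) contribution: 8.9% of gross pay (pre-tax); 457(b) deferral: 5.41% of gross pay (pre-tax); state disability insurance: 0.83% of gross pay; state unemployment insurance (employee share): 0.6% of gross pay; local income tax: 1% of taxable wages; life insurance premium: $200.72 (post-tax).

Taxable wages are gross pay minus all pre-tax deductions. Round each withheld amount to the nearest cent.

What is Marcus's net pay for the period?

Gross pay: 40 × $51.19 = $2047.60
401(k) contribution: $2047.60 × 0.089 = $182.24
457(b) deferral: $2047.60 × 0.0541 = $110.78
Pre-tax total = $182.24 + $110.78 = $293.02
Taxable wages = $2047.60 − $293.02 = $1754.58
Local income tax: $1754.58 × 0.01 = $17.55
State tax withheld: $1754.58 × 0.09 = $157.91
State unemployment insurance (employee share): $2047.60 × 0.006 = $12.29
State disability insurance: $2047.60 × 0.0083 = $17.00
Social Security tax: $2047.60 × 0.05 = $102.38
Life insurance premium: $200.72
Total deductions = $182.24 + $110.78 + $17.55 + $157.91 + $12.29 + $17.00 + $102.38 + $200.72 = $800.87
Net pay = $2047.60 − $800.87 = $1246.73

$1246.73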